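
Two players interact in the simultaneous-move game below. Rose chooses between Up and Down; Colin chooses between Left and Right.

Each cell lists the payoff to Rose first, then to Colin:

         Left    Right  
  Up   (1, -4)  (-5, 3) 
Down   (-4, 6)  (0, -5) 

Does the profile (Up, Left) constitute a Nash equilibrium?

No

At (Up, Left), Rose earns 1; switching to Down would give -4, so Rose has no profitable deviation.
Colin earns -4; switching to Right would give 3, so Colin would deviate.
Since at least one player can profitably deviate, this is not a Nash equilibrium.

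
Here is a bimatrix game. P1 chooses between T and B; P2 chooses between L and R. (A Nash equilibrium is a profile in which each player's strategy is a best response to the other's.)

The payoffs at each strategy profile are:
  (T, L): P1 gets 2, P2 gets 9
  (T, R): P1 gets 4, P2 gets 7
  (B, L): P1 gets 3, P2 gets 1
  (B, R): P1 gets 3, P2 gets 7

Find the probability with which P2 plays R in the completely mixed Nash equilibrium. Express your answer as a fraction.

1/2

Let c be the probability that P2 plays L. In a completely mixed equilibrium, P1 must be indifferent between T and B.
P1's expected payoff from T is 2c + 4(1−c); from B it is 3c + 3(1−c).
Setting these equal: −2c + 4 = 3, so c = 1/2.
Therefore P2 plays R with probability 1 − 1/2 = 1/2.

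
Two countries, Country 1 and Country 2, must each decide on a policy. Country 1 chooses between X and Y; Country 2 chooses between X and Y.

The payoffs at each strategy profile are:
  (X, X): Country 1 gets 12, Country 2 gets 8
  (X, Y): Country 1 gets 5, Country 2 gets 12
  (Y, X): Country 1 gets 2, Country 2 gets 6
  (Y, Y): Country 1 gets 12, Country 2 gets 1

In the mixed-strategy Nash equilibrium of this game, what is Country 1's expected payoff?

First find q, the probability Country 2 plays X, from Country 1's indifference between X and Y: 12q + 5(1−q) = 2q + 12(1−q), giving q = 7/17.
Since Country 1 is indifferent in equilibrium, Country 1's expected payoff equals the payoff from either row against (7/17, 10/17). Using X: 12(7/17) + 5(10/17) = 134/17.

134/17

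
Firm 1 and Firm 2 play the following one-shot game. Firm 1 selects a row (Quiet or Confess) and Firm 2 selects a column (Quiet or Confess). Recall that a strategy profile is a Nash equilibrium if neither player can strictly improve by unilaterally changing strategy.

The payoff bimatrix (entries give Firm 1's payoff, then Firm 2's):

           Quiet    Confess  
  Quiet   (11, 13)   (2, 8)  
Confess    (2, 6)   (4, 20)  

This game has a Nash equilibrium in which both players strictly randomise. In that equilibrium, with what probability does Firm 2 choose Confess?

Let y be the probability that Firm 2 plays Quiet. In a completely mixed equilibrium, Firm 1 must be indifferent between Quiet and Confess.
Firm 1's expected payoff from Quiet is 11y + 2(1−y); from Confess it is 2y + 4(1−y).
Setting these equal: 9y + 2 = −2y + 4, so y = 2/11.
Therefore Firm 2 plays Confess with probability 1 − 2/11 = 9/11.

9/11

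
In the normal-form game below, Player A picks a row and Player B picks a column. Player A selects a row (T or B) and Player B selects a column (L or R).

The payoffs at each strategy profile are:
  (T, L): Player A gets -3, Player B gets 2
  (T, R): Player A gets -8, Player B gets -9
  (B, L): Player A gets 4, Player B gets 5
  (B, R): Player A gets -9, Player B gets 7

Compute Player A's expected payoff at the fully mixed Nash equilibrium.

First find q, the probability Player B plays L, from Player A's indifference between T and B: −3q − 8(1−q) = 4q − 9(1−q), giving q = 1/8.
Since Player A is indifferent in equilibrium, Player A's expected payoff equals the payoff from either row against (1/8, 7/8). Using T: −3(1/8) − 8(7/8) = -59/8.

-59/8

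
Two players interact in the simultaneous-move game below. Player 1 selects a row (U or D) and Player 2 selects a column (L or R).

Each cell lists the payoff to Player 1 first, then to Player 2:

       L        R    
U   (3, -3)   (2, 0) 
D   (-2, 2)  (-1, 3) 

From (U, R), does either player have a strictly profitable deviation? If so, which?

Player 1 at (U, R) earns 2; deviating to D yields -1 — not better.
Player 2 earns 0; deviating to L yields -3 — not better.
Neither player can strictly improve; the profile is a Nash equilibrium.

Neither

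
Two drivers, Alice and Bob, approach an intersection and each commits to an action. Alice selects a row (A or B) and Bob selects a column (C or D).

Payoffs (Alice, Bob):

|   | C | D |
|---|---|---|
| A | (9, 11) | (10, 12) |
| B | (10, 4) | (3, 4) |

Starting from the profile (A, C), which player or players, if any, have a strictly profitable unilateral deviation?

Alice at (A, C) earns 9; deviating to B yields 10 — a strict improvement.
Bob earns 11; deviating to D yields 12 — a strict improvement.
Both Alice and Bob have strictly profitable deviations.

Both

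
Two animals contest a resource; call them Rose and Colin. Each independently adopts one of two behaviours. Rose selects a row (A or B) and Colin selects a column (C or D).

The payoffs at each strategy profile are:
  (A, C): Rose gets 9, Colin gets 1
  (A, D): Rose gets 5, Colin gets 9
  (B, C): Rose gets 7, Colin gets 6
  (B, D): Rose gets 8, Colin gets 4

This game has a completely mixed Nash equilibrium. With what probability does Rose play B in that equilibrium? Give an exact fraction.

4/5

Let x be the probability that Rose plays A. In a completely mixed equilibrium, Colin must be indifferent between C and D.
Colin's expected payoff from C is x + 6(1−x); from D it is 9x + 4(1−x).
Setting these equal: −5x + 6 = 5x + 4, so x = 1/5.
Therefore Rose plays B with probability 1 − 1/5 = 4/5.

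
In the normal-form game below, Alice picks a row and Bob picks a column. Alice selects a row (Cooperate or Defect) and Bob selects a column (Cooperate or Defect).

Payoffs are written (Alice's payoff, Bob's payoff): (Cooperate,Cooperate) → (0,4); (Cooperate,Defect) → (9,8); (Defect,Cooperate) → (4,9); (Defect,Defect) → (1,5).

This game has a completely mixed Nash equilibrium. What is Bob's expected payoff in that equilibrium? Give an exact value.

First find p, the probability Alice plays Cooperate, from Bob's indifference between Cooperate and Defect: 4p + 9(1−p) = 8p + 5(1−p), giving p = 1/2.
Since Bob is indifferent in equilibrium, Bob's expected payoff equals the payoff from either column against (1/2, 1/2). Using Cooperate: 4(1/2) + 9(1/2) = 13/2.

13/2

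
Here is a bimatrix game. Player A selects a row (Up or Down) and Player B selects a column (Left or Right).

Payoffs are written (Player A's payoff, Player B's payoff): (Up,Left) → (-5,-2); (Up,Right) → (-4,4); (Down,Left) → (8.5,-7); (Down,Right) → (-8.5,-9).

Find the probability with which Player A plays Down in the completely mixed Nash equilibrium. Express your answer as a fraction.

3/4

Let r be the probability that Player A plays Up. In a completely mixed equilibrium, Player B must be indifferent between Left and Right.
Player B's expected payoff from Left is −2r − 7(1−r); from Right it is 4r − 9(1−r).
Setting these equal: 5r − 7 = 13r − 9, so r = 1/4.
Therefore Player A plays Down with probability 1 − 1/4 = 3/4.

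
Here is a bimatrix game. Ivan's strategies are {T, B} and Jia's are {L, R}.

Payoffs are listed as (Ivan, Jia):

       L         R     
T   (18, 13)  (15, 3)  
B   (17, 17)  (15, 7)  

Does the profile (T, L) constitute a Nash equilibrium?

At (T, L), Ivan earns 18; switching to B would give 17, so Ivan has no profitable deviation.
Jia earns 13; switching to R would give 3, so Jia has no profitable deviation.
Neither player can gain by a unilateral deviation, so this profile is a Nash equilibrium.

Yes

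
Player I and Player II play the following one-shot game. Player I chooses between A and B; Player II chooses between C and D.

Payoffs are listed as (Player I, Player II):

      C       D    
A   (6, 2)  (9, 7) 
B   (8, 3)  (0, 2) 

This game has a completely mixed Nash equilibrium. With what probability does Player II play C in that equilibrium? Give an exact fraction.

9/11

Let c be the probability that Player II plays C. In a completely mixed equilibrium, Player I must be indifferent between A and B.
Player I's expected payoff from A is 6c + 9(1−c); from B it is 8c.
Setting these equal: −3c + 9 = 8c, so c = 9/11.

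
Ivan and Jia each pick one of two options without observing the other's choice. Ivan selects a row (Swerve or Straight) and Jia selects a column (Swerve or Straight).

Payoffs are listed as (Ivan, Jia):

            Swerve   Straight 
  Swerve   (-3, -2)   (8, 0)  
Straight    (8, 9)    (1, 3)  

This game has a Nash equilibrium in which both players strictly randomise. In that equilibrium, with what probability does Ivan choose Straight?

Let x be the probability that Ivan plays Swerve. In a completely mixed equilibrium, Jia must be indifferent between Swerve and Straight.
Jia's expected payoff from Swerve is −2x + 9(1−x); from Straight it is 3(1−x).
Setting these equal: −11x + 9 = −3x + 3, so x = 3/4.
Therefore Ivan plays Straight with probability 1 − 3/4 = 1/4.

1/4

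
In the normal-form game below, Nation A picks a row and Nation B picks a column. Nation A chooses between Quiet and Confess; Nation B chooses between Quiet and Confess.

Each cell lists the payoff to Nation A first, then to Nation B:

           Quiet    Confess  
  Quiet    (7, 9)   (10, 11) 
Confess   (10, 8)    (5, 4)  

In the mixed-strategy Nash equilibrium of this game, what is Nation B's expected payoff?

First find x, the probability Nation A plays Quiet, from Nation B's indifference between Quiet and Confess: 9x + 8(1−x) = 11x + 4(1−x), giving x = 2/3.
Since Nation B is indifferent in equilibrium, Nation B's expected payoff equals the payoff from either column against (2/3, 1/3). Using Quiet: 9(2/3) + 8(1/3) = 26/3.

26/3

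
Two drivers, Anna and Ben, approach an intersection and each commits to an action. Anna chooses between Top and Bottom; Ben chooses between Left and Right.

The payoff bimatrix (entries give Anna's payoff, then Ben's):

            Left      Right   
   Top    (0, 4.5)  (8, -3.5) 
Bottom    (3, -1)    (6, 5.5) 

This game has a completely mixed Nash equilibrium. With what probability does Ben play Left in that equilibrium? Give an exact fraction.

2/5

Let c be the probability that Ben plays Left. In a completely mixed equilibrium, Anna must be indifferent between Top and Bottom.
Anna's expected payoff from Top is 8(1−c); from Bottom it is 3c + 6(1−c).
Setting these equal: −8c + 8 = −3c + 6, so c = 2/5.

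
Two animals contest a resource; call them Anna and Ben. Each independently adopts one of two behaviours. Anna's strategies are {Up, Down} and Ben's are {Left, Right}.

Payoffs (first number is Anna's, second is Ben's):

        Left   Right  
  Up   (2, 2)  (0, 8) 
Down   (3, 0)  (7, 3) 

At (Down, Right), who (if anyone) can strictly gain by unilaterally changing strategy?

Neither

Anna at (Down, Right) earns 7; deviating to Up yields 0 — not better.
Ben earns 3; deviating to Left yields 0 — not better.
Neither player can strictly improve; the profile is a Nash equilibrium.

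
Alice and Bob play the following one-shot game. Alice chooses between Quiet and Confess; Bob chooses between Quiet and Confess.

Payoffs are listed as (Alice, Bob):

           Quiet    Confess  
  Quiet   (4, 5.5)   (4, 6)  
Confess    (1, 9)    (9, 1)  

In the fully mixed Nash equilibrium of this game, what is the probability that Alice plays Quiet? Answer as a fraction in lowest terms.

Let r be the probability that Alice plays Quiet. In a completely mixed equilibrium, Bob must be indifferent between Quiet and Confess.
Bob's expected payoff from Quiet is 5.5r + 9(1−r); from Confess it is 6r + (1−r).
Setting these equal: −3.5r + 9 = 5r + 1, so r = 16/17.

16/17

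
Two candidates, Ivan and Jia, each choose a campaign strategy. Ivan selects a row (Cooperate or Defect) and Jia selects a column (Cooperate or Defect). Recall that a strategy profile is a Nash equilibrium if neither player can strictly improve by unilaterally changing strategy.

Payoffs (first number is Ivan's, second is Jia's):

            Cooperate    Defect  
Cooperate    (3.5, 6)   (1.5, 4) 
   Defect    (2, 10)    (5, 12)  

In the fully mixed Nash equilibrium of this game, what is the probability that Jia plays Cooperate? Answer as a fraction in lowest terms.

Let q be the probability that Jia plays Cooperate. In a completely mixed equilibrium, Ivan must be indifferent between Cooperate and Defect.
Ivan's expected payoff from Cooperate is 3.5q + 1.5(1−q); from Defect it is 2q + 5(1−q).
Setting these equal: 2q + 1.5 = −3q + 5, so q = 7/10.

7/10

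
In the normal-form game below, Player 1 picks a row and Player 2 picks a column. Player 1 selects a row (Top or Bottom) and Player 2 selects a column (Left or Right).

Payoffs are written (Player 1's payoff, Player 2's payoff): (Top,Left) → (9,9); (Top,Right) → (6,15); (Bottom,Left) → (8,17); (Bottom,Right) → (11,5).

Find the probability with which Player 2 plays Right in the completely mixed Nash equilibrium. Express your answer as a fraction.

Let c be the probability that Player 2 plays Left. In a completely mixed equilibrium, Player 1 must be indifferent between Top and Bottom.
Player 1's expected payoff from Top is 9c + 6(1−c); from Bottom it is 8c + 11(1−c).
Setting these equal: 3c + 6 = −3c + 11, so c = 5/6.
Therefore Player 2 plays Right with probability 1 − 5/6 = 1/6.

1/6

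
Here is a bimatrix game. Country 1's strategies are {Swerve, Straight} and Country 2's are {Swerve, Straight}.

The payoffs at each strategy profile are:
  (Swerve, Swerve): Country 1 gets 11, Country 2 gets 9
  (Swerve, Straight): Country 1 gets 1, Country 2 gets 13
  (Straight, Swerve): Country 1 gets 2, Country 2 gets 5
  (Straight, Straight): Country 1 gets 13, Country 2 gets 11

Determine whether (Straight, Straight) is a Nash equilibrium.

Yes

At (Straight, Straight), Country 1 earns 13; switching to Swerve would give 1, so Country 1 has no profitable deviation.
Country 2 earns 11; switching to Swerve would give 5, so Country 2 has no profitable deviation.
Neither player can gain by a unilateral deviation, so this profile is a Nash equilibrium.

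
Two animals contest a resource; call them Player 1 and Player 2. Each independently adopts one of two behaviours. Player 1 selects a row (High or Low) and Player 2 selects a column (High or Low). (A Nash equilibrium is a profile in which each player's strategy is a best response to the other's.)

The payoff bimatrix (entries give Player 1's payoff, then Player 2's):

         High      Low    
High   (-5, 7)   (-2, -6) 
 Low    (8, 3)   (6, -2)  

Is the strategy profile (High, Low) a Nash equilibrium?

No

At (High, Low), Player 1 earns -2; switching to Low would give 6, so Player 1 would deviate.
Player 2 earns -6; switching to High would give 7, so Player 2 would deviate.
Since at least one player can profitably deviate, this is not a Nash equilibrium.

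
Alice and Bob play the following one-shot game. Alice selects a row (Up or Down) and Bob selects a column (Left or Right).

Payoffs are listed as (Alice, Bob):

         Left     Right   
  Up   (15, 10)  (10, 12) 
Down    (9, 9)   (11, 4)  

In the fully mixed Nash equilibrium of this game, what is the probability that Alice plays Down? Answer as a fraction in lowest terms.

Let p be the probability that Alice plays Up. In a completely mixed equilibrium, Bob must be indifferent between Left and Right.
Bob's expected payoff from Left is 10p + 9(1−p); from Right it is 12p + 4(1−p).
Setting these equal: p + 9 = 8p + 4, so p = 5/7.
Therefore Alice plays Down with probability 1 − 5/7 = 2/7.

2/7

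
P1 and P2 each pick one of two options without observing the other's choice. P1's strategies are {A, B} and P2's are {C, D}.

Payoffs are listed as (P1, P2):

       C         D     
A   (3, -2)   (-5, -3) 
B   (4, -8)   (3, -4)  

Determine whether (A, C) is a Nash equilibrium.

No

At (A, C), P1 earns 3; switching to B would give 4, so P1 would deviate.
P2 earns -2; switching to D would give -3, so P2 has no profitable deviation.
Since at least one player can profitably deviate, this is not a Nash equilibrium.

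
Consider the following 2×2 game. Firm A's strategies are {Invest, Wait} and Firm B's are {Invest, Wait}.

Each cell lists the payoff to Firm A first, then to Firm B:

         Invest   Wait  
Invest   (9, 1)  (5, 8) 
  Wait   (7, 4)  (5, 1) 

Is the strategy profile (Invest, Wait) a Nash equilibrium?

At (Invest, Wait), Firm A earns 5; switching to Wait would give 5, so Firm A has no profitable deviation.
Firm B earns 8; switching to Invest would give 1, so Firm B has no profitable deviation.
Neither player can gain by a unilateral deviation, so this profile is a Nash equilibrium.

Yes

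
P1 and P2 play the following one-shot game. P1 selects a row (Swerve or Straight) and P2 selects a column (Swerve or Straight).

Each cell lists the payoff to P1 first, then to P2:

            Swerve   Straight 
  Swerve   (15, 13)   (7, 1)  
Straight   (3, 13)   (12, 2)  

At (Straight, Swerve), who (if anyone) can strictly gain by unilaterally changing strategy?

P1

P1 at (Straight, Swerve) earns 3; deviating to Swerve yields 15 — a strict improvement.
P2 earns 13; deviating to Straight yields 2 — not better.
Only P1 has a strictly profitable deviation.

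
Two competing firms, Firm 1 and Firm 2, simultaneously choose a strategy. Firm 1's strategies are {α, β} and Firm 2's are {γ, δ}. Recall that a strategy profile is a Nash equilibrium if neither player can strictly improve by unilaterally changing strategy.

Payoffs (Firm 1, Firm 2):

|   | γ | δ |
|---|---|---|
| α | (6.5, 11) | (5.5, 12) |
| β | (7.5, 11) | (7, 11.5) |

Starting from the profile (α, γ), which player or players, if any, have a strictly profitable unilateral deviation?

Firm 1 at (α, γ) earns 6.5; deviating to β yields 7.5 — a strict improvement.
Firm 2 earns 11; deviating to δ yields 12 — a strict improvement.
Both Firm 1 and Firm 2 have strictly profitable deviations.

Both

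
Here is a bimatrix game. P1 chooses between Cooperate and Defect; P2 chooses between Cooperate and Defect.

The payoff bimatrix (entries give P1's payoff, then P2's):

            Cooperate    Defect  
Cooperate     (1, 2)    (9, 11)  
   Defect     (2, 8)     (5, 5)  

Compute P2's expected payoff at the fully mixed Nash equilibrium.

First find x, the probability P1 plays Cooperate, from P2's indifference between Cooperate and Defect: 2x + 8(1−x) = 11x + 5(1−x), giving x = 1/4.
Since P2 is indifferent in equilibrium, P2's expected payoff equals the payoff from either column against (1/4, 3/4). Using Cooperate: 2(1/4) + 8(3/4) = 13/2.

13/2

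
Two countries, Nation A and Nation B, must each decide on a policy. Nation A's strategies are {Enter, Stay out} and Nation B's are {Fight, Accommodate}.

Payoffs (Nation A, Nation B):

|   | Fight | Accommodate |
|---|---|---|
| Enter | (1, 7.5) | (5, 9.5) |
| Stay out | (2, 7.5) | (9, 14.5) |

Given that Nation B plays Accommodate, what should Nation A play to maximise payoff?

Against Accommodate, Nation A earns 5 from Enter and 9 from Stay out.
So Stay out is the best response.

Stay out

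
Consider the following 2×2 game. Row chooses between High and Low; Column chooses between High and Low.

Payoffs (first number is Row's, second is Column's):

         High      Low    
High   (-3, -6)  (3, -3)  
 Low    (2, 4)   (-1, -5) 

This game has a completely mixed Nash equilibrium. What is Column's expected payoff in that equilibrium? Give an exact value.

First find p, the probability Row plays High, from Column's indifference between High and Low: −6p + 4(1−p) = −3p − 5(1−p), giving p = 3/4.
Since Column is indifferent in equilibrium, Column's expected payoff equals the payoff from either column against (3/4, 1/4). Using High: −6(3/4) + 4(1/4) = -7/2.

-7/2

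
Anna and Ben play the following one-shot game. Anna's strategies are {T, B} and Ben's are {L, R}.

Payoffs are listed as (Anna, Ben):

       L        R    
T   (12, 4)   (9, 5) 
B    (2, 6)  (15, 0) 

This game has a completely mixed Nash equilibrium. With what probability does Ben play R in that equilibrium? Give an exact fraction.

5/8

Let q be the probability that Ben plays L. In a completely mixed equilibrium, Anna must be indifferent between T and B.
Anna's expected payoff from T is 12q + 9(1−q); from B it is 2q + 15(1−q).
Setting these equal: 3q + 9 = −13q + 15, so q = 3/8.
Therefore Ben plays R with probability 1 − 3/8 = 5/8.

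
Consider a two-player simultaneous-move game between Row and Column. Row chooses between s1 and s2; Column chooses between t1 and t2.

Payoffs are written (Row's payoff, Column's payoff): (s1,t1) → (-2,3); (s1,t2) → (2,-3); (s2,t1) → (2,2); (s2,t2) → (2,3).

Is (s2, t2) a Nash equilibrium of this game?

Yes

At (s2, t2), Row earns 2; switching to s1 would give 2, so Row has no profitable deviation.
Column earns 3; switching to t1 would give 2, so Column has no profitable deviation.
Neither player can gain by a unilateral deviation, so this profile is a Nash equilibrium.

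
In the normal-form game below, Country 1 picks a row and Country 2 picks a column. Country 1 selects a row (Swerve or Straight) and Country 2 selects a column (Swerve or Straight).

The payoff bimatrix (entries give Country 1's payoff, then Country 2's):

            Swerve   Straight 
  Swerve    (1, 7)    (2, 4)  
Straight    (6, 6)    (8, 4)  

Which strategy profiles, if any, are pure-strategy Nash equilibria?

(Straight, Swerve)

(Swerve, Swerve): Country 1 prefers Straight (6 > 1) — not an equilibrium.
(Swerve, Straight): Country 1 prefers Straight (8 > 2); Country 2 prefers Swerve (7 > 4) — not an equilibrium.
(Straight, Swerve): Country 1 gets 6 ≥ 1 from Swerve, and Country 2 gets 6 ≥ 4 from Straight — Nash equilibrium.
(Straight, Straight): Country 2 prefers Swerve (6 > 4) — not an equilibrium.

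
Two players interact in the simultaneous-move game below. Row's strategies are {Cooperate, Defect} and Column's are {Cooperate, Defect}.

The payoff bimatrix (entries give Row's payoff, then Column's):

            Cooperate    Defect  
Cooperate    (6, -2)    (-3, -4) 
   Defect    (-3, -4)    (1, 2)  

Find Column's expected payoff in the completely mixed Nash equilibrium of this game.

First find x, the probability Row plays Cooperate, from Column's indifference between Cooperate and Defect: −2x − 4(1−x) = −4x + 2(1−x), giving x = 3/4.
Since Column is indifferent in equilibrium, Column's expected payoff equals the payoff from either column against (3/4, 1/4). Using Cooperate: −2(3/4) − 4(1/4) = -5/2.

-5/2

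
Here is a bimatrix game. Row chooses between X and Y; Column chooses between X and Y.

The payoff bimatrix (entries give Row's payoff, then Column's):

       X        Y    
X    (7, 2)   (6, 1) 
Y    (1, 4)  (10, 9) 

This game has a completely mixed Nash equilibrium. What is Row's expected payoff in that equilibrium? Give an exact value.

32/5

First find q, the probability Column plays X, from Row's indifference between X and Y: 7q + 6(1−q) = q + 10(1−q), giving q = 2/5.
Since Row is indifferent in equilibrium, Row's expected payoff equals the payoff from either row against (2/5, 3/5). Using X: 7(2/5) + 6(3/5) = 32/5.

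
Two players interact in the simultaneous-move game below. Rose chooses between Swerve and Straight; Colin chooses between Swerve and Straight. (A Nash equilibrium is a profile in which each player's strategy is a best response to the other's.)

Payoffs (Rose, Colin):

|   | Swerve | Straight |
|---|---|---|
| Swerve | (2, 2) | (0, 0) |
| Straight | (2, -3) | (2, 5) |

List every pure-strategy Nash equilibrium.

(Swerve, Swerve) and (Straight, Straight)

(Swerve, Swerve): Rose gets 2 ≥ 2 from Straight, and Colin gets 2 ≥ 0 from Straight — Nash equilibrium.
(Swerve, Straight): Rose prefers Straight (2 > 0); Colin prefers Swerve (2 > 0) — not an equilibrium.
(Straight, Swerve): Colin prefers Straight (5 > -3) — not an equilibrium.
(Straight, Straight): Rose gets 2 ≥ 0 from Swerve, and Colin gets 5 ≥ -3 from Swerve — Nash equilibrium.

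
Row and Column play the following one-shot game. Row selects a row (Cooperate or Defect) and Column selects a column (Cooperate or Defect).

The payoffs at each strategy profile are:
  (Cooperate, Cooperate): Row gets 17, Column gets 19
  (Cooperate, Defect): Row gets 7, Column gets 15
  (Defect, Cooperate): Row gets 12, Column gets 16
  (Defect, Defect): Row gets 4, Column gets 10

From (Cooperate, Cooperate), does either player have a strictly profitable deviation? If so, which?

Row at (Cooperate, Cooperate) earns 17; deviating to Defect yields 12 — not better.
Column earns 19; deviating to Defect yields 15 — not better.
Neither player can strictly improve; the profile is a Nash equilibrium.

Neither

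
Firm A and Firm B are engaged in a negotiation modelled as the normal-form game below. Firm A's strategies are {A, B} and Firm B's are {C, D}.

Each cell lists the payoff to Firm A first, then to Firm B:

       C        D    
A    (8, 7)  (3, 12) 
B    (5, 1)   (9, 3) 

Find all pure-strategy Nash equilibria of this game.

(B, D)

(A, C): Firm B prefers D (12 > 7) — not an equilibrium.
(A, D): Firm A prefers B (9 > 3) — not an equilibrium.
(B, C): Firm A prefers A (8 > 5); Firm B prefers D (3 > 1) — not an equilibrium.
(B, D): Firm A gets 9 ≥ 3 from A, and Firm B gets 3 ≥ 1 from C — Nash equilibrium.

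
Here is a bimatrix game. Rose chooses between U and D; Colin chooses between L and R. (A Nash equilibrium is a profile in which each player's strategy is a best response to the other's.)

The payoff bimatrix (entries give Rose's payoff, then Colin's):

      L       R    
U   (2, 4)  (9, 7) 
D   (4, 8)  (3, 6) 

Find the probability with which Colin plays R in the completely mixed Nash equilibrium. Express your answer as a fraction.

1/4

Let y be the probability that Colin plays L. In a completely mixed equilibrium, Rose must be indifferent between U and D.
Rose's expected payoff from U is 2y + 9(1−y); from D it is 4y + 3(1−y).
Setting these equal: −7y + 9 = y + 3, so y = 3/4.
Therefore Colin plays R with probability 1 − 3/4 = 1/4.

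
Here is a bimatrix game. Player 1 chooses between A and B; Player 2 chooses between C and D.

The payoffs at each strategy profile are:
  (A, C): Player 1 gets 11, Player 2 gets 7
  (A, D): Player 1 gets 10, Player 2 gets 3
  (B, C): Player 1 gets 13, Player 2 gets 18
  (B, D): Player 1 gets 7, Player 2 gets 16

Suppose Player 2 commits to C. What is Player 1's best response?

B

Against C, Player 1 earns 11 from A and 13 from B.
So B is the best response.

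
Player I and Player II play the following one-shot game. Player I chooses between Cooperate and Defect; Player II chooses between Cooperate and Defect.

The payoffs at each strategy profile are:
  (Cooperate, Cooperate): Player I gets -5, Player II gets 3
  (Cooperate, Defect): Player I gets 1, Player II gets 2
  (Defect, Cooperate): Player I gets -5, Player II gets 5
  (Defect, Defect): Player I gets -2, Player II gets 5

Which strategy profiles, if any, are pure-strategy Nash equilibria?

(Cooperate, Cooperate) and (Defect, Cooperate)

(Cooperate, Cooperate): Player I gets -5 ≥ -5 from Defect, and Player II gets 3 ≥ 2 from Defect — Nash equilibrium.
(Cooperate, Defect): Player II prefers Cooperate (3 > 2) — not an equilibrium.
(Defect, Cooperate): Player I gets -5 ≥ -5 from Cooperate, and Player II gets 5 ≥ 5 from Defect — Nash equilibrium.
(Defect, Defect): Player I prefers Cooperate (1 > -2) — not an equilibrium.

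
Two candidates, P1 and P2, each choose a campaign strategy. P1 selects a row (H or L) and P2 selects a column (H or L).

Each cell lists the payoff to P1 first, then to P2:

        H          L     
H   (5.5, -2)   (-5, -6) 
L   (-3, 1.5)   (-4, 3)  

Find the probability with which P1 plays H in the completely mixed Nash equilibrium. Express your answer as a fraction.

3/11

Let p be the probability that P1 plays H. In a completely mixed equilibrium, P2 must be indifferent between H and L.
P2's expected payoff from H is −2p + 1.5(1−p); from L it is −6p + 3(1−p).
Setting these equal: −3.5p + 1.5 = −9p + 3, so p = 3/11.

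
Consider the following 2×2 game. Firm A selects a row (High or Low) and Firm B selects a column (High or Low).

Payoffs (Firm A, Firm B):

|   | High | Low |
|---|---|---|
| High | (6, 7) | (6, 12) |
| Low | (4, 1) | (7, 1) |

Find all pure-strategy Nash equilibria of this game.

(Low, Low)

(High, High): Firm B prefers Low (12 > 7) — not an equilibrium.
(High, Low): Firm A prefers Low (7 > 6) — not an equilibrium.
(Low, High): Firm A prefers High (6 > 4) — not an equilibrium.
(Low, Low): Firm A gets 7 ≥ 6 from High, and Firm B gets 1 ≥ 1 from High — Nash equilibrium.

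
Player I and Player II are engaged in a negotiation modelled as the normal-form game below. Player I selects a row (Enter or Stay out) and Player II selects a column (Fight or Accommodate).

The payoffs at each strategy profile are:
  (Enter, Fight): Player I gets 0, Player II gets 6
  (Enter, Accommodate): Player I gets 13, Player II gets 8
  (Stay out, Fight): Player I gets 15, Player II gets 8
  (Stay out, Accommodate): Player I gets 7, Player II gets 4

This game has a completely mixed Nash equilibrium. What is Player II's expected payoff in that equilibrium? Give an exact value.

First find x, the probability Player I plays Enter, from Player II's indifference between Fight and Accommodate: 6x + 8(1−x) = 8x + 4(1−x), giving x = 2/3.
Since Player II is indifferent in equilibrium, Player II's expected payoff equals the payoff from either column against (2/3, 1/3). Using Fight: 6(2/3) + 8(1/3) = 20/3.

20/3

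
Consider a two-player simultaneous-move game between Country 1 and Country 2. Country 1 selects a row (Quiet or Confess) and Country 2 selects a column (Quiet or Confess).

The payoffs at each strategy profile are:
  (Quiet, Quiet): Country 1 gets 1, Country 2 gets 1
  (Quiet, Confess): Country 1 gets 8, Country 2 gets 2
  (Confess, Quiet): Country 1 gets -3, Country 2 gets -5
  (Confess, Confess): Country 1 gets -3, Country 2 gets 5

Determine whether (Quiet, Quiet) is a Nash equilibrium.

No

At (Quiet, Quiet), Country 1 earns 1; switching to Confess would give -3, so Country 1 has no profitable deviation.
Country 2 earns 1; switching to Confess would give 2, so Country 2 would deviate.
Since at least one player can profitably deviate, this is not a Nash equilibrium.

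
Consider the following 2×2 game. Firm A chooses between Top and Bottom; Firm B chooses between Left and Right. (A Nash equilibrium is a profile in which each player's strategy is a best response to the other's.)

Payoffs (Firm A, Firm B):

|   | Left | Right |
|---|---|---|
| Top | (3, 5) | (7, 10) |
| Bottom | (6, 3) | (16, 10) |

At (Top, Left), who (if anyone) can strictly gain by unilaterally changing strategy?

Firm A at (Top, Left) earns 3; deviating to Bottom yields 6 — a strict improvement.
Firm B earns 5; deviating to Right yields 10 — a strict improvement.
Both Firm A and Firm B have strictly profitable deviations.

Both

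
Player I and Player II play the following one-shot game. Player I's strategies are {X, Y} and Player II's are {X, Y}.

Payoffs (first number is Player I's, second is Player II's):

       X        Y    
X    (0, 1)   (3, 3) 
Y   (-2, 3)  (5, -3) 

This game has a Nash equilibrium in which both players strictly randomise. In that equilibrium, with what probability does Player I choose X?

Let x be the probability that Player I plays X. In a completely mixed equilibrium, Player II must be indifferent between X and Y.
Player II's expected payoff from X is x + 3(1−x); from Y it is 3x − 3(1−x).
Setting these equal: −2x + 3 = 6x − 3, so x = 3/4.

3/4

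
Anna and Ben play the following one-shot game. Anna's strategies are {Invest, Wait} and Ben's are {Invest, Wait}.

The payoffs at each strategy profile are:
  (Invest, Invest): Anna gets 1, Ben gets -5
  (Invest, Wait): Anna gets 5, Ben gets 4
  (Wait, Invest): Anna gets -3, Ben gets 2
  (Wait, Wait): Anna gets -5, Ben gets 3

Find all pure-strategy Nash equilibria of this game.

(Invest, Invest): Ben prefers Wait (4 > -5) — not an equilibrium.
(Invest, Wait): Anna gets 5 ≥ -5 from Wait, and Ben gets 4 ≥ -5 from Invest — Nash equilibrium.
(Wait, Invest): Anna prefers Invest (1 > -3); Ben prefers Wait (3 > 2) — not an equilibrium.
(Wait, Wait): Anna prefers Invest (5 > -5) — not an equilibrium.

(Invest, Wait)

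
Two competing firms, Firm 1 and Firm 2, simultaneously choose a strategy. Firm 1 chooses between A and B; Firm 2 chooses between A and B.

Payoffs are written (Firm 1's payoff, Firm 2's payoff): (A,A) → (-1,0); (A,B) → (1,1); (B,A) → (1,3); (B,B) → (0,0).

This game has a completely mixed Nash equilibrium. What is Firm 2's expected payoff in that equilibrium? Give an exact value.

First find p, the probability Firm 1 plays A, from Firm 2's indifference between A and B: 3(1−p) = p, giving p = 3/4.
Since Firm 2 is indifferent in equilibrium, Firm 2's expected payoff equals the payoff from either column against (3/4, 1/4). Using A: 3(1/4) = 3/4.

3/4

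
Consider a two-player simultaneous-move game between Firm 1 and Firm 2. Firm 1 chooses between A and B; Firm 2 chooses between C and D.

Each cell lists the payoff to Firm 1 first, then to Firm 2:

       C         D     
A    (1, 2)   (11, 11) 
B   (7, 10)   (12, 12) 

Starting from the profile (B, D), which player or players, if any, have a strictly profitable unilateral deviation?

Firm 1 at (B, D) earns 12; deviating to A yields 11 — not better.
Firm 2 earns 12; deviating to C yields 10 — not better.
Neither player can strictly improve; the profile is a Nash equilibrium.

Neither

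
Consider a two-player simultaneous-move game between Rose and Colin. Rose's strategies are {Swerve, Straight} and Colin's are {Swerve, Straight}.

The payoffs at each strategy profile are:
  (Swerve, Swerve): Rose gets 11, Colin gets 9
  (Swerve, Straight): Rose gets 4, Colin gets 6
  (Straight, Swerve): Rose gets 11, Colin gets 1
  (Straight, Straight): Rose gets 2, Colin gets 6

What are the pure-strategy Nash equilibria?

(Swerve, Swerve): Rose gets 11 ≥ 11 from Straight, and Colin gets 9 ≥ 6 from Straight — Nash equilibrium.
(Swerve, Straight): Colin prefers Swerve (9 > 6) — not an equilibrium.
(Straight, Swerve): Colin prefers Straight (6 > 1) — not an equilibrium.
(Straight, Straight): Rose prefers Swerve (4 > 2) — not an equilibrium.

(Swerve, Swerve)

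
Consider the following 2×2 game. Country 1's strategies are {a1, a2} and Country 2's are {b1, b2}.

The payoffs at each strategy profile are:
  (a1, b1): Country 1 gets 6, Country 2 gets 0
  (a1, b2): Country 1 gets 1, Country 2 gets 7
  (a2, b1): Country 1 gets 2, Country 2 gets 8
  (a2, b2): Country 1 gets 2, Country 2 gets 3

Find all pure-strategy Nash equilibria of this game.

none

(a1, b1): Country 2 prefers b2 (7 > 0) — not an equilibrium.
(a1, b2): Country 1 prefers a2 (2 > 1) — not an equilibrium.
(a2, b1): Country 1 prefers a1 (6 > 2) — not an equilibrium.
(a2, b2): Country 2 prefers b1 (8 > 3) — not an equilibrium.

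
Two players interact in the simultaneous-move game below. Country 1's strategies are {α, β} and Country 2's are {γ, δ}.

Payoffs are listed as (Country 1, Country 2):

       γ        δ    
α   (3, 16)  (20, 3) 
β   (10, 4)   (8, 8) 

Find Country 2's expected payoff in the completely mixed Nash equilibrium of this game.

116/17

First find p, the probability Country 1 plays α, from Country 2's indifference between γ and δ: 16p + 4(1−p) = 3p + 8(1−p), giving p = 4/17.
Since Country 2 is indifferent in equilibrium, Country 2's expected payoff equals the payoff from either column against (4/17, 13/17). Using γ: 16(4/17) + 4(13/17) = 116/17.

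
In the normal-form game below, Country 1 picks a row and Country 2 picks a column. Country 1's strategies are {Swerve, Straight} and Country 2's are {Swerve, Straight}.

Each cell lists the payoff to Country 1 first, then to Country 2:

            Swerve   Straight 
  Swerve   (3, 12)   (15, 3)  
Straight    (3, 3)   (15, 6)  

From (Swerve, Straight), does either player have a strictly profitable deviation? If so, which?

Country 2

Country 1 at (Swerve, Straight) earns 15; deviating to Straight yields 15 — not better.
Country 2 earns 3; deviating to Swerve yields 12 — a strict improvement.
Only Country 2 has a strictly profitable deviation.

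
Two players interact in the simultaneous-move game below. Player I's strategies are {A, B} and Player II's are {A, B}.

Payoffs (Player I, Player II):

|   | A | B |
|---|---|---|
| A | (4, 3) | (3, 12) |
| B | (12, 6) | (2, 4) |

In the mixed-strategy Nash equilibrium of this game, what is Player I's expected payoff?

First find y, the probability Player II plays A, from Player I's indifference between A and B: 4y + 3(1−y) = 12y + 2(1−y), giving y = 1/9.
Since Player I is indifferent in equilibrium, Player I's expected payoff equals the payoff from either row against (1/9, 8/9). Using A: 4(1/9) + 3(8/9) = 28/9.

28/9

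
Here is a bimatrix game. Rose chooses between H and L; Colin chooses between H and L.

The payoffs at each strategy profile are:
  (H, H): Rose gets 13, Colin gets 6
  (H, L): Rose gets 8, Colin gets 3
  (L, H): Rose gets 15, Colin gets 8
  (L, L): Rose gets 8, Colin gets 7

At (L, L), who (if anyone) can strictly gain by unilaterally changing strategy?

Rose at (L, L) earns 8; deviating to H yields 8 — not better.
Colin earns 7; deviating to H yields 8 — a strict improvement.
Only Colin has a strictly profitable deviation.

Colin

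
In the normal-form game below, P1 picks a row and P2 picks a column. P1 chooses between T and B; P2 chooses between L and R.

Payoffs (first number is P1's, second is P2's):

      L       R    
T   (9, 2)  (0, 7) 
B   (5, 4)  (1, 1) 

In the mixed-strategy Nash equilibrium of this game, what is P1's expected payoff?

First find q, the probability P2 plays L, from P1's indifference between T and B: 9q = 5q + (1−q), giving q = 1/5.
Since P1 is indifferent in equilibrium, P1's expected payoff equals the payoff from either row against (1/5, 4/5). Using T: 9(1/5) = 9/5.

9/5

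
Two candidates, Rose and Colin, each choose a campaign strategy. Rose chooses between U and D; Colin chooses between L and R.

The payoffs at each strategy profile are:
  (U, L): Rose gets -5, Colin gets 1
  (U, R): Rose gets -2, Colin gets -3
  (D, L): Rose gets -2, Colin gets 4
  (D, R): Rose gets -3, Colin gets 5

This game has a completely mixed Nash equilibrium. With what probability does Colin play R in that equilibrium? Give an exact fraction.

3/4

Let q be the probability that Colin plays L. In a completely mixed equilibrium, Rose must be indifferent between U and D.
Rose's expected payoff from U is −5q − 2(1−q); from D it is −2q − 3(1−q).
Setting these equal: −3q − 2 = q − 3, so q = 1/4.
Therefore Colin plays R with probability 1 − 1/4 = 3/4.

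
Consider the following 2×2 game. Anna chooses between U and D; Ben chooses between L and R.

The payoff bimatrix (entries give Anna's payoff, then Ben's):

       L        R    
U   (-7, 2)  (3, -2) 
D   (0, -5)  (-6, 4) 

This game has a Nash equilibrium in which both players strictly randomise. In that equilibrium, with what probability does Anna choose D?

Let p be the probability that Anna plays U. In a completely mixed equilibrium, Ben must be indifferent between L and R.
Ben's expected payoff from L is 2p − 5(1−p); from R it is −2p + 4(1−p).
Setting these equal: 7p − 5 = −6p + 4, so p = 9/13.
Therefore Anna plays D with probability 1 − 9/13 = 4/13.

4/13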